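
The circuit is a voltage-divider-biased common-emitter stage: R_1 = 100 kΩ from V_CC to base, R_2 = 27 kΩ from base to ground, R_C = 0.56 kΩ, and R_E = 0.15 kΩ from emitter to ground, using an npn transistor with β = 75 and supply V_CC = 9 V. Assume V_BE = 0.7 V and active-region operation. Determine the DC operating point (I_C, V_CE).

I_C ≈ 2.8 mA, V_CE ≈ 7 V

Thevenize the base divider: V_Th = V_CC·R_2/(R_1+R_2) = 9×27/127 = 1.91 V, R_Th = R_1‖R_2 = 21.3 kΩ.
Base-emitter loop: V_Th = I_B·R_Th + V_BE + (β+1)I_B·R_E, so I_B = (1.91 − 0.7) / (21.3 + 76×0.15) = 0.0372 mA.
I_C = β·I_B = 75×0.0372 = 2.79 mA, and I_E = (β+1)I_B = 2.82 mA.
V_CE = V_CC − I_C·R_C − I_E·R_E = 9 − 2.79×0.56 − 2.82×0.15 = 7.02 V.
V_CE = 7.02 V > 0.2 V confirms active-region operation.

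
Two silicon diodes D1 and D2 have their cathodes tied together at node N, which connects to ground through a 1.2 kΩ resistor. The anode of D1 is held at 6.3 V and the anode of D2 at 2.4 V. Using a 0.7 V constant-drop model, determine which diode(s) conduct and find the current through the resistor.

Assume both conduct. Then node N would need to be at both 6.3−0.7 = 5.6 V and 2.4−0.7 = 1.7 V, which is impossible.
Assume only D1 conducts: V_N = 6.3 − 0.7 = 5.6 V, so I_R = 5.6/1.2 = 4.67 mA.
Check D2: its anode-to-cathode voltage is 2.4 − 5.6 = -3.2 V < 0.7 V, so it is off. The assumption is consistent.

Only D1 conducts; I_R ≈ 4.7 mA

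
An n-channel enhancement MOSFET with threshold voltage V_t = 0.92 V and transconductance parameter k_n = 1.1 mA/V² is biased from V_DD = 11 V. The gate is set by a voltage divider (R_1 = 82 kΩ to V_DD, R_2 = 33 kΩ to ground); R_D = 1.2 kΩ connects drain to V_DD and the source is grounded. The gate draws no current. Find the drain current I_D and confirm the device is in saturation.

V_G = V_DD·R_2/(R_1+R_2) = 11×33/115 = 3.16 V. With the source grounded, V_GS = V_G = 3.16 V.
Assume saturation: I_D = (k_n/2)(V_GS − V_t)² = (1.1/2)×(3.16 − 0.92)² = 0.55×2.24² = 2.75 mA.
V_DS = V_DD − I_D·R_D = 11 − 2.75×1.2 = 7.7 V.
Saturation requires V_DS ≥ V_GS − V_t = 2.24 V; 7.7 ≥ 2.24 ✓.

I_D ≈ 2.8 mA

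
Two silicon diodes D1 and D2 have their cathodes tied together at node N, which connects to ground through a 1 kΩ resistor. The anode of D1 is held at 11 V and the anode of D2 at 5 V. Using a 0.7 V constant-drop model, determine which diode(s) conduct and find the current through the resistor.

Only D1 conducts; I_R ≈ 10 mA

Assume both conduct. Then node N would need to be at both 11−0.7 = 10.3 V and 5−0.7 = 4.3 V, which is impossible.
Assume only D1 conducts: V_N = 11 − 0.7 = 10.3 V, so I_R = 10.3/1 = 10.3 mA.
Check D2: its anode-to-cathode voltage is 5 − 10.3 = -5.3 V < 0.7 V, so it is off. The assumption is consistent.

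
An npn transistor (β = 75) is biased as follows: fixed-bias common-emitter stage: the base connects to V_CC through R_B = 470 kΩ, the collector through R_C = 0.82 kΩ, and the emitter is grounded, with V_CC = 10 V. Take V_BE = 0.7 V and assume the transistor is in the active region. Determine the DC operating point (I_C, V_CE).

I_C ≈ 1.5 mA, V_CE ≈ 8.8 V

Base loop: V_CC = I_B·R_B + V_BE, so I_B = (10 − 0.7)/470 kΩ = 0.0198 mA.
In the active region I_C = β·I_B = 75 × 0.0198 = 1.48 mA.
Collector loop: V_CE = V_CC − I_C·R_C = 10 − 1.48×0.82 = 8.78 V.
Since V_CE = 8.78 V > V_CE(sat) ≈ 0.2 V, the transistor is in the active region as assumed.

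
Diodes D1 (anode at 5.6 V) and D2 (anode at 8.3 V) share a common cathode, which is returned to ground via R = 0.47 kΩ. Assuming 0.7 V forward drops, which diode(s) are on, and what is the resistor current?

Only D2 conducts; I_R ≈ 16 mA

Assume both conduct. Then node N would need to be at both 5.6−0.7 = 4.9 V and 8.3−0.7 = 7.6 V, which is impossible.
Assume only D2 conducts: V_N = 8.3 − 0.7 = 7.6 V, so I_R = 7.6/0.47 = 16.2 mA.
Check D1: its anode-to-cathode voltage is 5.6 − 7.6 = -2 V < 0.7 V, so it is off. The assumption is consistent.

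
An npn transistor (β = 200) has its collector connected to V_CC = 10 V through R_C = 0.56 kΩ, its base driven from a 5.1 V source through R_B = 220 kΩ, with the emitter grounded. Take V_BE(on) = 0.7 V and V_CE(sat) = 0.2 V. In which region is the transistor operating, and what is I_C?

Assume active. Base-emitter loop: I_B = (V_BB − V_BE)/R_B = (5.1 − 0.7)/220 = 0.02 mA.
I_C = β·I_B = 200×0.02 = 4 mA.
V_CE = V_CC − I_C·R_C = 10 − 4×0.56 = 7.76 V > V_CE(sat), so the active-region assumption holds.

active; I_C ≈ 4 mA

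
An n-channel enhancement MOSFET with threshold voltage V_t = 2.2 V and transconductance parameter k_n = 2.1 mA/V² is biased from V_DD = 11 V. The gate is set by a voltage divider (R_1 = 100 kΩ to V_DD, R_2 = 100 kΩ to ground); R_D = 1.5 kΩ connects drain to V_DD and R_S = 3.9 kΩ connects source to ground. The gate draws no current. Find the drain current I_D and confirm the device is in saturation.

I_D ≈ 0.65 mA

V_G = V_DD·R_2/(R_1+R_2) = 11×100/200 = 5.5 V.
Assume saturation: I_D = (k_n/2)(V_GS − V_t)² with V_GS = V_G − I_D·R_S = 5.5 − 3.9·I_D.
Substituting gives 16·I_D² − 28·I_D + 11.4 = 0, with roots I_D = 0.645 or 1.11 mA.
The root I_D = 1.11 mA gives V_GS = 1.17 V ≤ V_t, so take I_D = 0.645 mA.
Then V_GS = 2.98 V and V_DS = V_DD − I_D(R_D+R_S) = 11 − 0.645×5.4 = 7.52 V.
Saturation requires V_DS ≥ V_GS − V_t = 0.784 V; 7.52 ≥ 0.784 ✓.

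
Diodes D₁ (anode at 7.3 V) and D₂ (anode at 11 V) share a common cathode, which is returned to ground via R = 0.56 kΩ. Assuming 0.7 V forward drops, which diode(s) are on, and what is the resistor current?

Only D₂ conducts; I_R ≈ 18 mA

Assume both conduct. Then node N would need to be at both 7.3−0.7 = 6.6 V and 11−0.7 = 10.3 V, which is impossible.
Assume only D₂ conducts: V_N = 11 − 0.7 = 10.3 V, so I_R = 10.3/0.56 = 18.4 mA.
Check D₁: its anode-to-cathode voltage is 7.3 − 10.3 = -3 V < 0.7 V, so it is off. The assumption is consistent.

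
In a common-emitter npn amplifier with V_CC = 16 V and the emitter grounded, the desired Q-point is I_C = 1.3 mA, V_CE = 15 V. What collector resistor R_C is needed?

R_C ≈ 0.77 kΩ

Collector loop: V_CC = I_C·R_C + V_CE.
R_C = (V_CC − V_CE)/I_C = (16 − 15)/1.3 = 0.769 kΩ.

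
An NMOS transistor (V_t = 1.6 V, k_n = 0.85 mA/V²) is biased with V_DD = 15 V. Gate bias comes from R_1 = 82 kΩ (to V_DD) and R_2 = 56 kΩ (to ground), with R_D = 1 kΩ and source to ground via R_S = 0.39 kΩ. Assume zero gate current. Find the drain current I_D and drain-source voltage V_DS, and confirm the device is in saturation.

V_G = V_DD·R_2/(R_1+R_2) = 15×56/138 = 6.09 V.
Assume saturation: I_D = (k_n/2)(V_GS − V_t)² with V_GS = V_G − I_D·R_S = 6.09 − 0.39·I_D.
Substituting gives 0.0646·I_D² − 2.49·I_D + 8.56 = 0, with roots I_D = 3.82 or 34.7 mA.
The root I_D = 34.7 mA gives V_GS = -7.43 V ≤ V_t, so take I_D = 3.82 mA.
Then V_GS = 4.6 V and V_DS = V_DD − I_D(R_D+R_S) = 15 − 3.82×1.39 = 9.69 V.
Saturation requires V_DS ≥ V_GS − V_t = 3 V; 9.69 ≥ 3 ✓.

I_D ≈ 3.8 mA, V_DS ≈ 9.7 V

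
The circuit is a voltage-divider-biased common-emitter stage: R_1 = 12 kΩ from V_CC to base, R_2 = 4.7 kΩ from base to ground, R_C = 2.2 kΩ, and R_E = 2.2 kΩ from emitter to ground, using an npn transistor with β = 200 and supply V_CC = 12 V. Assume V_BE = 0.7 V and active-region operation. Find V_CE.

Thevenize the base divider: V_Th = V_CC·R_2/(R_1+R_2) = 12×4.7/16.7 = 3.38 V, R_Th = R_1‖R_2 = 3.38 kΩ.
Base-emitter loop: V_Th = I_B·R_Th + V_BE + (β+1)I_B·R_E, so I_B = (3.38 − 0.7) / (3.38 + 201×2.2) = 0.00601 mA.
I_C = β·I_B = 200×0.00601 = 1.2 mA, and I_E = (β+1)I_B = 1.21 mA.
V_CE = V_CC − I_C·R_C − I_E·R_E = 12 − 1.2×2.2 − 1.21×2.2 = 6.7 V.
V_CE = 6.7 V > 0.2 V confirms active-region operation.

V_CE ≈ 6.7 V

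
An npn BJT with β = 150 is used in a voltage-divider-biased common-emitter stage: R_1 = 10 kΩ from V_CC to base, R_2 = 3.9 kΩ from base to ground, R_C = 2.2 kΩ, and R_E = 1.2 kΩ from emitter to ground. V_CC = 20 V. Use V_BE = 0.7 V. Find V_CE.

Thevenize the base divider: V_Th = V_CC·R_2/(R_1+R_2) = 20×3.9/13.9 = 5.61 V, R_Th = R_1‖R_2 = 2.81 kΩ.
Base-emitter loop: V_Th = I_B·R_Th + V_BE + (β+1)I_B·R_E, so I_B = (5.61 − 0.7) / (2.81 + 151×1.2) = 0.0267 mA.
I_C = β·I_B = 150×0.0267 = 4 mA, and I_E = (β+1)I_B = 4.03 mA.
V_CE = V_CC − I_C·R_C − I_E·R_E = 20 − 4×2.2 − 4.03×1.2 = 6.35 V.
V_CE = 6.35 V > 0.2 V confirms active-region operation.

V_CE ≈ 6.4 V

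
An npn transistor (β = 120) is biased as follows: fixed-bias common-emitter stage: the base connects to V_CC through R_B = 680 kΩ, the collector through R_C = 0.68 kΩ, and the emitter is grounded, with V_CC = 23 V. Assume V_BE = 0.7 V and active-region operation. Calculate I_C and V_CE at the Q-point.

Base loop: V_CC = I_B·R_B + V_BE, so I_B = (23 − 0.7)/680 kΩ = 0.0328 mA.
In the active region I_C = β·I_B = 120 × 0.0328 = 3.94 mA.
Collector loop: V_CE = V_CC − I_C·R_C = 23 − 3.94×0.68 = 20.3 V.
Since V_CE = 20.3 V > V_CE(sat) ≈ 0.2 V, the transistor is in the active region as assumed.

I_C ≈ 3.9 mA, V_CE ≈ 20 V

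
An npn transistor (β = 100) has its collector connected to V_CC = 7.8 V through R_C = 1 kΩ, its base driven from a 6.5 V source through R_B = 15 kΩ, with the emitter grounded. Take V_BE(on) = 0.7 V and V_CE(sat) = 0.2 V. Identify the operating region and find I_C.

saturation; I_C ≈ 7.6 mA

Assume active: I_B = (6.5 − 0.7)/15 = 0.387 mA, giving I_C = β·I_B = 38.7 mA.
But then V_CE = 7.8 − 38.7×1 = -30.9 V < V_CE(sat) = 0.2 V — impossible in the active region.
So the transistor is saturated. With V_CE = 0.2 V, I_C = (V_CC − 0.2)/R_C = 7.6/1 = 7.6 mA.
Check: β·I_B = 38.7 mA > I_C = 7.6 mA, confirming saturation.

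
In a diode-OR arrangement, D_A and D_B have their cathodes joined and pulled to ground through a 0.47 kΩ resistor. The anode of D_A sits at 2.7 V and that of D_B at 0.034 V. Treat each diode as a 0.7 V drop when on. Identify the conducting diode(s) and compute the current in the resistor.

Assume both conduct. Then node N would need to be at both 2.7−0.7 = 2 V and 0.034−0.7 = -0.666 V, which is impossible.
Assume only D_A conducts: V_N = 2.7 − 0.7 = 2 V, so I_R = 2/0.47 = 4.26 mA.
Check D_B: its anode-to-cathode voltage is 0.034 − 2 = -1.97 V < 0.7 V, so it is off. The assumption is consistent.

Only D_A conducts; I_R ≈ 4.3 mA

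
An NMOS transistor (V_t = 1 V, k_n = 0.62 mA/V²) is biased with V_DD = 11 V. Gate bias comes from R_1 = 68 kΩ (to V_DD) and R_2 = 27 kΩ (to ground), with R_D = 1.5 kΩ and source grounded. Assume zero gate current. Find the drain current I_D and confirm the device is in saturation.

V_G = V_DD·R_2/(R_1+R_2) = 11×27/95 = 3.13 V. With the source grounded, V_GS = V_G = 3.13 V.
Assume saturation: I_D = (k_n/2)(V_GS − V_t)² = (0.62/2)×(3.13 − 1)² = 0.31×2.13² = 1.4 mA.
V_DS = V_DD − I_D·R_D = 11 − 1.4×1.5 = 8.9 V.
Saturation requires V_DS ≥ V_GS − V_t = 2.13 V; 8.9 ≥ 2.13 ✓.

I_D ≈ 1.4 mA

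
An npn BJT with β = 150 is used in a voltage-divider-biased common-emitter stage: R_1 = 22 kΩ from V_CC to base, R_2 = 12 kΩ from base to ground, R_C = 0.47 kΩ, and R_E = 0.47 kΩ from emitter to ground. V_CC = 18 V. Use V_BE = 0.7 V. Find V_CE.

V_CE ≈ 7.8 V

Thevenize the base divider: V_Th = V_CC·R_2/(R_1+R_2) = 18×12/34 = 6.35 V, R_Th = R_1‖R_2 = 7.76 kΩ.
Base-emitter loop: V_Th = I_B·R_Th + V_BE + (β+1)I_B·R_E, so I_B = (6.35 − 0.7) / (7.76 + 151×0.47) = 0.0718 mA.
I_C = β·I_B = 150×0.0718 = 10.8 mA, and I_E = (β+1)I_B = 10.8 mA.
V_CE = V_CC − I_C·R_C − I_E·R_E = 18 − 10.8×0.47 − 10.8×0.47 = 7.84 V.
V_CE = 7.84 V > 0.2 V confirms active-region operation.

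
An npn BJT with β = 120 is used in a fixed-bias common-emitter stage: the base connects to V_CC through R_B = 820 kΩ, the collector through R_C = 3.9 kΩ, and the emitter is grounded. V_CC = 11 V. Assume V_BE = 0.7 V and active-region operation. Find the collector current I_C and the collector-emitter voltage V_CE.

I_C ≈ 1.5 mA, V_CE ≈ 5.1 V

Base loop: V_CC = I_B·R_B + V_BE, so I_B = (11 − 0.7)/820 kΩ = 0.0126 mA.
In the active region I_C = β·I_B = 120 × 0.0126 = 1.51 mA.
Collector loop: V_CE = V_CC − I_C·R_C = 11 − 1.51×3.9 = 5.12 V.
Since V_CE = 5.12 V > V_CE(sat) ≈ 0.2 V, the transistor is in the active region as assumed.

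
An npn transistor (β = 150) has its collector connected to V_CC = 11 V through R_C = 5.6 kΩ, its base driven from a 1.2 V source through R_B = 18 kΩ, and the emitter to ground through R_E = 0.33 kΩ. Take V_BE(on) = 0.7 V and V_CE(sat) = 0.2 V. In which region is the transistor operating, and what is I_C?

active; I_C ≈ 1.1 mA

Assume active. Base-emitter loop: I_B = (V_BB − V_BE)/(R_B + (β+1)R_E) = (1.2 − 0.7)/(18 + 151×0.33) = 0.00737 mA.
I_C = β·I_B = 150×0.00737 = 1.11 mA.
V_CE = V_CC − I_C·R_C − I_E·R_E = 11 − 1.11×5.6 − 1.11×0.33 = 4.44 V > V_CE(sat), so the active-region assumption holds.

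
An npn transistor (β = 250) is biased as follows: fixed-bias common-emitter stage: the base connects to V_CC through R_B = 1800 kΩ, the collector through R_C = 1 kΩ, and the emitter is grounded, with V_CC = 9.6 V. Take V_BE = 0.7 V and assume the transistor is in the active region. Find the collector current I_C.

Base loop: V_CC = I_B·R_B + V_BE, so I_B = (9.6 − 0.7)/1800 kΩ = 0.00494 mA.
In the active region I_C = β·I_B = 250 × 0.00494 = 1.24 mA.
Collector loop: V_CE = V_CC − I_C·R_C = 9.6 − 1.24×1 = 8.36 V.
Since V_CE = 8.36 V > V_CE(sat) ≈ 0.2 V, the transistor is in the active region as assumed.

I_C ≈ 1.2 mA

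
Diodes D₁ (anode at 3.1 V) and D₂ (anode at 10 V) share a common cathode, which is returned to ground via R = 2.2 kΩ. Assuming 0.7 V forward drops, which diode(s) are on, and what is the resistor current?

Only D₂ conducts; I_R ≈ 4.2 mA

Assume both conduct. Then node N would need to be at both 3.1−0.7 = 2.4 V and 10−0.7 = 9.3 V, which is impossible.
Assume only D₂ conducts: V_N = 10 − 0.7 = 9.3 V, so I_R = 9.3/2.2 = 4.23 mA.
Check D₁: its anode-to-cathode voltage is 3.1 − 9.3 = -6.2 V < 0.7 V, so it is off. The assumption is consistent.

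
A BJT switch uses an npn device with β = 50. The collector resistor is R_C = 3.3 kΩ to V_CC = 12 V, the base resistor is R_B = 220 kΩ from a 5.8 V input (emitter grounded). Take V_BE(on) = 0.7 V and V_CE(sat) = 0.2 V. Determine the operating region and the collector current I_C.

active; I_C ≈ 1.2 mA

Assume active. Base-emitter loop: I_B = (V_BB − V_BE)/R_B = (5.8 − 0.7)/220 = 0.0232 mA.
I_C = β·I_B = 50×0.0232 = 1.16 mA.
V_CE = V_CC − I_C·R_C = 12 − 1.16×3.3 = 8.18 V > V_CE(sat), so the active-region assumption holds.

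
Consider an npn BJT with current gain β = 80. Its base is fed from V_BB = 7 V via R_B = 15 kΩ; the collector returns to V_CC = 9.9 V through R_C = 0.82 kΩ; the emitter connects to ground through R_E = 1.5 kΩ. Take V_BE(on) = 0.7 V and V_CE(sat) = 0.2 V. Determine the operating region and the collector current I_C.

active; I_C ≈ 3.7 mA

Assume active. Base-emitter loop: I_B = (V_BB − V_BE)/(R_B + (β+1)R_E) = (7 − 0.7)/(15 + 81×1.5) = 0.0462 mA.
I_C = β·I_B = 80×0.0462 = 3.69 mA.
V_CE = V_CC − I_C·R_C − I_E·R_E = 9.9 − 3.69×0.82 − 3.74×1.5 = 1.26 V > V_CE(sat), so the active-region assumption holds.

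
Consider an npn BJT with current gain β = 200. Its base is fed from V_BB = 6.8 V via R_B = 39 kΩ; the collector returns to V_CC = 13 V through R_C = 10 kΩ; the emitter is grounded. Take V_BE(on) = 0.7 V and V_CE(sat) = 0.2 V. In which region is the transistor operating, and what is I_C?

saturation; I_C ≈ 1.3 mA

Assume active: I_B = (6.8 − 0.7)/39 = 0.156 mA, giving I_C = β·I_B = 31.3 mA.
But then V_CE = 13 − 31.3×10 = -300 V < V_CE(sat) = 0.2 V — impossible in the active region.
So the transistor is saturated. With V_CE = 0.2 V, I_C = (V_CC − 0.2)/R_C = 12.8/10 = 1.28 mA.
Check: β·I_B = 31.3 mA > I_C = 1.28 mA, confirming saturation.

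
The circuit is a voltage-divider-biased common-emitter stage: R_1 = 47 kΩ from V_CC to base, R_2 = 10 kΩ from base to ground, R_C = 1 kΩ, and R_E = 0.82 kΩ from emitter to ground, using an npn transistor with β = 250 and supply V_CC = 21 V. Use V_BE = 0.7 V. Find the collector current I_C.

I_C ≈ 3.5 mA

Thevenize the base divider: V_Th = V_CC·R_2/(R_1+R_2) = 21×10/57 = 3.68 V, R_Th = R_1‖R_2 = 8.25 kΩ.
Base-emitter loop: V_Th = I_B·R_Th + V_BE + (β+1)I_B·R_E, so I_B = (3.68 − 0.7) / (8.25 + 251×0.82) = 0.0139 mA.
I_C = β·I_B = 250×0.0139 = 3.49 mA, and I_E = (β+1)I_B = 3.5 mA.
V_CE = V_CC − I_C·R_C − I_E·R_E = 21 − 3.49×1 − 3.5×0.82 = 14.6 V.
V_CE = 14.6 V > 0.2 V confirms active-region operation.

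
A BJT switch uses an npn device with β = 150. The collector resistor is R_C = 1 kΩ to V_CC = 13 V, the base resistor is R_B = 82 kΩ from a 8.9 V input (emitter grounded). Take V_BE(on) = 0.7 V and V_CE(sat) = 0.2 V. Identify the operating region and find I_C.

Assume active: I_B = (8.9 − 0.7)/82 = 0.1 mA, giving I_C = β·I_B = 15 mA.
But then V_CE = 13 − 15×1 = -2 V < V_CE(sat) = 0.2 V — impossible in the active region.
So the transistor is saturated. With V_CE = 0.2 V, I_C = (V_CC − 0.2)/R_C = 12.8/1 = 12.8 mA.
Check: β·I_B = 15 mA > I_C = 12.8 mA, confirming saturation.

saturation; I_C ≈ 13 mA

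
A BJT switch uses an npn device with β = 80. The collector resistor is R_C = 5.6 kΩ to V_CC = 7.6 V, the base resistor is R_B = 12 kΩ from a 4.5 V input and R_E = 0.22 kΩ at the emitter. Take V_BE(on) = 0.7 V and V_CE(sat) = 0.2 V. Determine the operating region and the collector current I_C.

saturation; I_C ≈ 1.3 mA

Assume active: I_B = (4.5 − 0.7)/(12 + 81×0.22) = 0.127 mA, I_C = β·I_B = 10.2 mA.
Then V_CE = 7.6 − 10.2×5.6 − 10.3×0.22 = -51.8 V < 0.2 V — the active assumption fails.
Re-solve with V_CE = 0.2 V. KCL at the emitter: V_E/R_E = (V_BB−0.7−V_E)/R_B + (V_CC−0.2−V_E)/R_C, giving V_E = 0.341 V.
I_C = (V_CC − 0.2 − V_E)/R_C = (7.4 − 0.341)/5.6 = 1.26 mA.
Check: I_B = (3.8 − 0.341)/12 = 0.288 mA, and β·I_B = 23.1 mA > I_C, confirming saturation.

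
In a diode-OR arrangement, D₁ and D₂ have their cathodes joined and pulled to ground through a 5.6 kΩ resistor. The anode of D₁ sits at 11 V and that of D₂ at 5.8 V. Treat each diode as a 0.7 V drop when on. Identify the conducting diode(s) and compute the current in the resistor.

Only D₁ conducts; I_R ≈ 1.8 mA

Assume both conduct. Then node N would need to be at both 11−0.7 = 10.3 V and 5.8−0.7 = 5.1 V, which is impossible.
Assume only D₁ conducts: V_N = 11 − 0.7 = 10.3 V, so I_R = 10.3/5.6 = 1.84 mA.
Check D₂: its anode-to-cathode voltage is 5.8 − 10.3 = -4.5 V < 0.7 V, so it is off. The assumption is consistent.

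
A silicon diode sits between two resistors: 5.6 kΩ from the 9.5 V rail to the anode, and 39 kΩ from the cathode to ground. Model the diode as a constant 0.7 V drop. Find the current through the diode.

The two resistors are in series with the diode, so KVL gives 9.5 = I·5.6 + 0.7 + I·39.
I = (9.5 − 0.7) / (5.6 + 39) kΩ = 8.8 / 44.6 = 0.197 mA.

I ≈ 0.2 mA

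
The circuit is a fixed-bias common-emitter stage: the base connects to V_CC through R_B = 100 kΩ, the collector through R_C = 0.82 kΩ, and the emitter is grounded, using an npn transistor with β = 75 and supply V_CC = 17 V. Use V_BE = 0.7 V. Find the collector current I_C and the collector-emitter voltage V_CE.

I_C ≈ 12 mA, V_CE ≈ 7 V

Base loop: V_CC = I_B·R_B + V_BE, so I_B = (17 − 0.7)/100 kΩ = 0.163 mA.
In the active region I_C = β·I_B = 75 × 0.163 = 12.2 mA.
Collector loop: V_CE = V_CC − I_C·R_C = 17 − 12.2×0.82 = 6.98 V.
Since V_CE = 6.98 V > V_CE(sat) ≈ 0.2 V, the transistor is in the active region as assumed.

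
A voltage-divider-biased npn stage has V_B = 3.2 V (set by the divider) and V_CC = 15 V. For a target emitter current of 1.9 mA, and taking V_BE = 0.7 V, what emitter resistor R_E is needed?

R_E ≈ 1.3 kΩ

V_E = V_B − V_BE = 3.2 − 0.7 = 2.5 V.
R_E = V_E / I_E = 2.5 / 1.9 = 1.32 kΩ.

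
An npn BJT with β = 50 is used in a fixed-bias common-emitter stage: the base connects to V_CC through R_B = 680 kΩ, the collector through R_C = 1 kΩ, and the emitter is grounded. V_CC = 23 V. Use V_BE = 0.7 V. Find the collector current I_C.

Base loop: V_CC = I_B·R_B + V_BE, so I_B = (23 − 0.7)/680 kΩ = 0.0328 mA.
In the active region I_C = β·I_B = 50 × 0.0328 = 1.64 mA.
Collector loop: V_CE = V_CC − I_C·R_C = 23 − 1.64×1 = 21.4 V.
Since V_CE = 21.4 V > V_CE(sat) ≈ 0.2 V, the transistor is in the active region as assumed.

I_C ≈ 1.6 mA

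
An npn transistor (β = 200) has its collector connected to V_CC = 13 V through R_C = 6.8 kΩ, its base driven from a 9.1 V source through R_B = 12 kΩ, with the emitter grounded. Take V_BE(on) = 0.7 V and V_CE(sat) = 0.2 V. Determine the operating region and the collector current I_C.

Assume active: I_B = (9.1 − 0.7)/12 = 0.7 mA, giving I_C = β·I_B = 140 mA.
But then V_CE = 13 − 140×6.8 = -939 V < V_CE(sat) = 0.2 V — impossible in the active region.
So the transistor is saturated. With V_CE = 0.2 V, I_C = (V_CC − 0.2)/R_C = 12.8/6.8 = 1.88 mA.
Check: β·I_B = 140 mA > I_C = 1.88 mA, confirming saturation.

saturation; I_C ≈ 1.9 mA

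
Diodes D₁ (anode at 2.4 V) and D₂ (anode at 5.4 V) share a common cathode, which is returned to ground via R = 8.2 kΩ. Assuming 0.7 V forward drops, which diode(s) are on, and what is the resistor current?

Only D₂ conducts; I_R ≈ 0.57 mA

Assume both conduct. Then node N would need to be at both 2.4−0.7 = 1.7 V and 5.4−0.7 = 4.7 V, which is impossible.
Assume only D₂ conducts: V_N = 5.4 − 0.7 = 4.7 V, so I_R = 4.7/8.2 = 0.573 mA.
Check D₁: its anode-to-cathode voltage is 2.4 − 4.7 = -2.3 V < 0.7 V, so it is off. The assumption is consistent.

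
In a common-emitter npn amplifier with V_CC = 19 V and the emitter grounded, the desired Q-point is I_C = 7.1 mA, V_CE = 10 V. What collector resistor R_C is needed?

Collector loop: V_CC = I_C·R_C + V_CE.
R_C = (V_CC − V_CE)/I_C = (19 − 10)/7.1 = 1.27 kΩ.

R_C ≈ 1.3 kΩ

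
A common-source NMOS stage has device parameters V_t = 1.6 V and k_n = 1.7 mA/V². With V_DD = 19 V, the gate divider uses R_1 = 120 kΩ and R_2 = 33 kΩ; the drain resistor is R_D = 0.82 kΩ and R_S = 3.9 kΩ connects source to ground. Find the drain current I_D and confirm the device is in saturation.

I_D ≈ 0.45 mA

V_G = V_DD·R_2/(R_1+R_2) = 19×33/153 = 4.1 V.
Assume saturation: I_D = (k_n/2)(V_GS − V_t)² with V_GS = V_G − I_D·R_S = 4.1 − 3.9·I_D.
Substituting gives 12.9·I_D² − 17.6·I_D + 5.3 = 0, with roots I_D = 0.453 or 0.905 mA.
The root I_D = 0.905 mA gives V_GS = 0.568 V ≤ V_t, so take I_D = 0.453 mA.
Then V_GS = 2.33 V and V_DS = V_DD − I_D(R_D+R_S) = 19 − 0.453×4.72 = 16.9 V.
Saturation requires V_DS ≥ V_GS − V_t = 0.73 V; 16.9 ≥ 0.73 ✓.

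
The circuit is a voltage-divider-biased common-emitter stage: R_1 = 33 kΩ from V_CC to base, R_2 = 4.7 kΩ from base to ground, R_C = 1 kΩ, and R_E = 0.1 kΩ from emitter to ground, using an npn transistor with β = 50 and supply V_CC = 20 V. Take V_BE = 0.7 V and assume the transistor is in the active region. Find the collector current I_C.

I_C ≈ 9.7 mA

Thevenize the base divider: V_Th = V_CC·R_2/(R_1+R_2) = 20×4.7/37.7 = 2.49 V, R_Th = R_1‖R_2 = 4.11 kΩ.
Base-emitter loop: V_Th = I_B·R_Th + V_BE + (β+1)I_B·R_E, so I_B = (2.49 − 0.7) / (4.11 + 51×0.1) = 0.195 mA.
I_C = β·I_B = 50×0.195 = 9.73 mA, and I_E = (β+1)I_B = 9.93 mA.
V_CE = V_CC − I_C·R_C − I_E·R_E = 20 − 9.73×1 − 9.93×0.1 = 9.28 V.
V_CE = 9.28 V > 0.2 V confirms active-region operation.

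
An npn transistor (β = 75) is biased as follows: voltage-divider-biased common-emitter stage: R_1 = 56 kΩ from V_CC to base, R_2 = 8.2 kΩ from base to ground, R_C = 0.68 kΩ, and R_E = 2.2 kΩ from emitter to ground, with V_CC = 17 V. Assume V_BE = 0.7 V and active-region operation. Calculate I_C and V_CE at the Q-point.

Thevenize the base divider: V_Th = V_CC·R_2/(R_1+R_2) = 17×8.2/64.2 = 2.17 V, R_Th = R_1‖R_2 = 7.15 kΩ.
Base-emitter loop: V_Th = I_B·R_Th + V_BE + (β+1)I_B·R_E, so I_B = (2.17 − 0.7) / (7.15 + 76×2.2) = 0.00844 mA.
I_C = β·I_B = 75×0.00844 = 0.633 mA, and I_E = (β+1)I_B = 0.641 mA.
V_CE = V_CC − I_C·R_C − I_E·R_E = 17 − 0.633×0.68 − 0.641×2.2 = 15.2 V.
V_CE = 15.2 V > 0.2 V confirms active-region operation.

I_C ≈ 0.63 mA, V_CE ≈ 15 V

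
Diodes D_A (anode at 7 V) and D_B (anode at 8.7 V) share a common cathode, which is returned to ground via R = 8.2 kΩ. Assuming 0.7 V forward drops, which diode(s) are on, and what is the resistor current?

Only D_B conducts; I_R ≈ 0.98 mA

Assume both conduct. Then node N would need to be at both 7−0.7 = 6.3 V and 8.7−0.7 = 8 V, which is impossible.
Assume only D_B conducts: V_N = 8.7 − 0.7 = 8 V, so I_R = 8/8.2 = 0.976 mA.
Check D_A: its anode-to-cathode voltage is 7 − 8 = -1 V < 0.7 V, so it is off. The assumption is consistent.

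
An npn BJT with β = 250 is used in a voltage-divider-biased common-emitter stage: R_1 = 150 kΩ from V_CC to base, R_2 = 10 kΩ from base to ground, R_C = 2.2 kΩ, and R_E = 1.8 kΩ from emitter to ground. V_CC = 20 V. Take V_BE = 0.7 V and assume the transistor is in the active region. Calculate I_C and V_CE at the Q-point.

Thevenize the base divider: V_Th = V_CC·R_2/(R_1+R_2) = 20×10/160 = 1.25 V, R_Th = R_1‖R_2 = 9.38 kΩ.
Base-emitter loop: V_Th = I_B·R_Th + V_BE + (β+1)I_B·R_E, so I_B = (1.25 − 0.7) / (9.38 + 251×1.8) = 0.00119 mA.
I_C = β·I_B = 250×0.00119 = 0.298 mA, and I_E = (β+1)I_B = 0.299 mA.
V_CE = V_CC − I_C·R_C − I_E·R_E = 20 − 0.298×2.2 − 0.299×1.8 = 18.8 V.
V_CE = 18.8 V > 0.2 V confirms active-region operation.

I_C ≈ 0.3 mA, V_CE ≈ 19 V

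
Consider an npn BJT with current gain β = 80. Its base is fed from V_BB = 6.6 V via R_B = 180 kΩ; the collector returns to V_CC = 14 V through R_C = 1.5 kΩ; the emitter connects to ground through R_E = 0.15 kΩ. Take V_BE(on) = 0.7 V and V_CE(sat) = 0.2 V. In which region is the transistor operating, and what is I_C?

active; I_C ≈ 2.5 mA

Assume active. Base-emitter loop: I_B = (V_BB − V_BE)/(R_B + (β+1)R_E) = (6.6 − 0.7)/(180 + 81×0.15) = 0.0307 mA.
I_C = β·I_B = 80×0.0307 = 2.46 mA.
V_CE = V_CC − I_C·R_C − I_E·R_E = 14 − 2.46×1.5 − 2.49×0.15 = 9.94 V > V_CE(sat), so the active-region assumption holds.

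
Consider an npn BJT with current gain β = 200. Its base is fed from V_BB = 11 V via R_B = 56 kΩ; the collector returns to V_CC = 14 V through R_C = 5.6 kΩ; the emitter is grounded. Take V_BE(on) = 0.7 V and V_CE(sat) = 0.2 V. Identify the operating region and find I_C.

Assume active: I_B = (11 − 0.7)/56 = 0.184 mA, giving I_C = β·I_B = 36.8 mA.
But then V_CE = 14 − 36.8×5.6 = -192 V < V_CE(sat) = 0.2 V — impossible in the active region.
So the transistor is saturated. With V_CE = 0.2 V, I_C = (V_CC − 0.2)/R_C = 13.8/5.6 = 2.46 mA.
Check: β·I_B = 36.8 mA > I_C = 2.46 mA, confirming saturation.

saturation; I_C ≈ 2.5 mA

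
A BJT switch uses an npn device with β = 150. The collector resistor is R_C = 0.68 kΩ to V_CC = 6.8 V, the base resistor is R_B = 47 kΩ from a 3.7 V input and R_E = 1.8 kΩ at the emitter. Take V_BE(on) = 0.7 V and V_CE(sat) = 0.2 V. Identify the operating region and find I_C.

active; I_C ≈ 1.4 mA

Assume active. Base-emitter loop: I_B = (V_BB − V_BE)/(R_B + (β+1)R_E) = (3.7 − 0.7)/(47 + 151×1.8) = 0.00941 mA.
I_C = β·I_B = 150×0.00941 = 1.41 mA.
V_CE = V_CC − I_C·R_C − I_E·R_E = 6.8 − 1.41×0.68 − 1.42×1.8 = 3.28 V > V_CE(sat), so the active-region assumption holds.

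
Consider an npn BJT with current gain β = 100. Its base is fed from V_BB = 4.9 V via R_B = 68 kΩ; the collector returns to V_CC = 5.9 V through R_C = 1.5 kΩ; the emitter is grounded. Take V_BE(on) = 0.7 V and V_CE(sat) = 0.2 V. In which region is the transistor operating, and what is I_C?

saturation; I_C ≈ 3.8 mA

Assume active: I_B = (4.9 − 0.7)/68 = 0.0618 mA, giving I_C = β·I_B = 6.18 mA.
But then V_CE = 5.9 − 6.18×1.5 = -3.36 V < V_CE(sat) = 0.2 V — impossible in the active region.
So the transistor is saturated. With V_CE = 0.2 V, I_C = (V_CC − 0.2)/R_C = 5.7/1.5 = 3.8 mA.
Check: β·I_B = 6.18 mA > I_C = 3.8 mA, confirming saturation.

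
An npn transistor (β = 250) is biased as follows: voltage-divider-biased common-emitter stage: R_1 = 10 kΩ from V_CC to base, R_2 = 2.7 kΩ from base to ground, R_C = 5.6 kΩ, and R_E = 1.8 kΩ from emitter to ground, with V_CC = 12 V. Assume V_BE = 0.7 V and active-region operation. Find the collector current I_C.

I_C ≈ 1 mA

Thevenize the base divider: V_Th = V_CC·R_2/(R_1+R_2) = 12×2.7/12.7 = 2.55 V, R_Th = R_1‖R_2 = 2.13 kΩ.
Base-emitter loop: V_Th = I_B·R_Th + V_BE + (β+1)I_B·R_E, so I_B = (2.55 − 0.7) / (2.13 + 251×1.8) = 0.00408 mA.
I_C = β·I_B = 250×0.00408 = 1.02 mA, and I_E = (β+1)I_B = 1.02 mA.
V_CE = V_CC − I_C·R_C − I_E·R_E = 12 − 1.02×5.6 − 1.02×1.8 = 4.45 V.
V_CE = 4.45 V > 0.2 V confirms active-region operation.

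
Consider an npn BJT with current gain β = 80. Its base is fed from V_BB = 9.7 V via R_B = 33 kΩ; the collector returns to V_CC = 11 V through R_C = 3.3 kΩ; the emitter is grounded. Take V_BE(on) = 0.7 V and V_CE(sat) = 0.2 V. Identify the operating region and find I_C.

Assume active: I_B = (9.7 − 0.7)/33 = 0.273 mA, giving I_C = β·I_B = 21.8 mA.
But then V_CE = 11 − 21.8×3.3 = -61 V < V_CE(sat) = 0.2 V — impossible in the active region.
So the transistor is saturated. With V_CE = 0.2 V, I_C = (V_CC − 0.2)/R_C = 10.8/3.3 = 3.27 mA.
Check: β·I_B = 21.8 mA > I_C = 3.27 mA, confirming saturation.

saturation; I_C ≈ 3.3 mA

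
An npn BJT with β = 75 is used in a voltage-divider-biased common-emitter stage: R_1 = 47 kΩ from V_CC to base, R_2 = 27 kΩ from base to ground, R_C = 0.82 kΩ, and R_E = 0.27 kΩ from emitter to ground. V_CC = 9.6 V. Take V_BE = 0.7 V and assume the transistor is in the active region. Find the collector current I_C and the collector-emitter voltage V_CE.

Thevenize the base divider: V_Th = V_CC·R_2/(R_1+R_2) = 9.6×27/74 = 3.5 V, R_Th = R_1‖R_2 = 17.1 kΩ.
Base-emitter loop: V_Th = I_B·R_Th + V_BE + (β+1)I_B·R_E, so I_B = (3.5 − 0.7) / (17.1 + 76×0.27) = 0.0744 mA.
I_C = β·I_B = 75×0.0744 = 5.58 mA, and I_E = (β+1)I_B = 5.65 mA.
V_CE = V_CC − I_C·R_C − I_E·R_E = 9.6 − 5.58×0.82 − 5.65×0.27 = 3.5 V.
V_CE = 3.5 V > 0.2 V confirms active-region operation.

I_C ≈ 5.6 mA, V_CE ≈ 3.5 V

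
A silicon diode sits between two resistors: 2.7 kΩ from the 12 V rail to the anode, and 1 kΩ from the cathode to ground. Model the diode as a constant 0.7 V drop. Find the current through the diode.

The two resistors are in series with the diode, so KVL gives 12 = I·2.7 + 0.7 + I·1.
I = (12 − 0.7) / (2.7 + 1) kΩ = 11.3 / 3.7 = 3.05 mA.

I ≈ 3.1 mA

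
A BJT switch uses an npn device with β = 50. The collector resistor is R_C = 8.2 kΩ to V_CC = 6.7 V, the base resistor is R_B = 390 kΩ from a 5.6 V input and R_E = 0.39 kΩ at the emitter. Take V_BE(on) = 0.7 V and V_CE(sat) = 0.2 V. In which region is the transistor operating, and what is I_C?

active; I_C ≈ 0.6 mA

Assume active. Base-emitter loop: I_B = (V_BB − V_BE)/(R_B + (β+1)R_E) = (5.6 − 0.7)/(390 + 51×0.39) = 0.012 mA.
I_C = β·I_B = 50×0.012 = 0.598 mA.
V_CE = V_CC − I_C·R_C − I_E·R_E = 6.7 − 0.598×8.2 − 0.61×0.39 = 1.56 V > V_CE(sat), so the active-region assumption holds.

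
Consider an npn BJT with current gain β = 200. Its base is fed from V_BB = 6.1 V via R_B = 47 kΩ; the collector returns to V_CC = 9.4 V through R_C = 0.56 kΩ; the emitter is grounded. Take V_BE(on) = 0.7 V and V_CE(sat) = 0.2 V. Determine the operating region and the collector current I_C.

saturation; I_C ≈ 16 mA

Assume active: I_B = (6.1 − 0.7)/47 = 0.115 mA, giving I_C = β·I_B = 23 mA.
But then V_CE = 9.4 − 23×0.56 = -3.47 V < V_CE(sat) = 0.2 V — impossible in the active region.
So the transistor is saturated. With V_CE = 0.2 V, I_C = (V_CC − 0.2)/R_C = 9.2/0.56 = 16.4 mA.
Check: β·I_B = 23 mA > I_C = 16.4 mA, confirming saturation.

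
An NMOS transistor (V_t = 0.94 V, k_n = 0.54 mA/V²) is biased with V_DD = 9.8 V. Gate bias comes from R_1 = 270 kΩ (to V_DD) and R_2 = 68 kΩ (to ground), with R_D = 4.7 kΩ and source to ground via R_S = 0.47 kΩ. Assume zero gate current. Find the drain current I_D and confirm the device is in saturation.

I_D ≈ 0.23 mA

V_G = V_DD·R_2/(R_1+R_2) = 9.8×68/338 = 1.97 V.
Assume saturation: I_D = (k_n/2)(V_GS − V_t)² with V_GS = V_G − I_D·R_S = 1.97 − 0.47·I_D.
Substituting gives 0.0596·I_D² − 1.26·I_D + 0.287 = 0, with roots I_D = 0.23 or 20.9 mA.
The root I_D = 20.9 mA gives V_GS = -7.86 V ≤ V_t, so take I_D = 0.23 mA.
Then V_GS = 1.86 V and V_DS = V_DD − I_D(R_D+R_S) = 9.8 − 0.23×5.17 = 8.61 V.
Saturation requires V_DS ≥ V_GS − V_t = 0.923 V; 8.61 ≥ 0.923 ✓.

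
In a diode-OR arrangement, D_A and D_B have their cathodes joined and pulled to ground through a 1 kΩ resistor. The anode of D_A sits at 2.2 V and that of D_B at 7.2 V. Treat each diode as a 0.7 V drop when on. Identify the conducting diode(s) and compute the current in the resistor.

Only D_B conducts; I_R ≈ 6.5 mA

Assume both conduct. Then node N would need to be at both 2.2−0.7 = 1.5 V and 7.2−0.7 = 6.5 V, which is impossible.
Assume only D_B conducts: V_N = 7.2 − 0.7 = 6.5 V, so I_R = 6.5/1 = 6.5 mA.
Check D_A: its anode-to-cathode voltage is 2.2 − 6.5 = -4.3 V < 0.7 V, so it is off. The assumption is consistent.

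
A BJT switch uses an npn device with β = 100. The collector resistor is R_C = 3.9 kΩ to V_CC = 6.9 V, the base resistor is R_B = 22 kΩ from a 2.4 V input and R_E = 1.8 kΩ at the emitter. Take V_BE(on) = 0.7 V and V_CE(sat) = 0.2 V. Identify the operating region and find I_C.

active; I_C ≈ 0.83 mA

Assume active. Base-emitter loop: I_B = (V_BB − V_BE)/(R_B + (β+1)R_E) = (2.4 − 0.7)/(22 + 101×1.8) = 0.00834 mA.
I_C = β·I_B = 100×0.00834 = 0.834 mA.
V_CE = V_CC − I_C·R_C − I_E·R_E = 6.9 − 0.834×3.9 − 0.842×1.8 = 2.13 V > V_CE(sat), so the active-region assumption holds.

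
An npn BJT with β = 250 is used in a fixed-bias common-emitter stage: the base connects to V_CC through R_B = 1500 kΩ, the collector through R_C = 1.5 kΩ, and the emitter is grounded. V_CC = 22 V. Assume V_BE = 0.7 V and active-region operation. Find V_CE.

Base loop: V_CC = I_B·R_B + V_BE, so I_B = (22 − 0.7)/1500 kΩ = 0.0142 mA.
In the active region I_C = β·I_B = 250 × 0.0142 = 3.55 mA.
Collector loop: V_CE = V_CC − I_C·R_C = 22 − 3.55×1.5 = 16.7 V.
Since V_CE = 16.7 V > V_CE(sat) ≈ 0.2 V, the transistor is in the active region as assumed.

V_CE ≈ 17 V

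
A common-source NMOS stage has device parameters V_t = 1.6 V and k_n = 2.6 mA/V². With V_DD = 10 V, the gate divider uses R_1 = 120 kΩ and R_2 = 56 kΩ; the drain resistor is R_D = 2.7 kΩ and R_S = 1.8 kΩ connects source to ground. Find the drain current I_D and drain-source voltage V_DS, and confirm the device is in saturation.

V_G = V_DD·R_2/(R_1+R_2) = 10×56/176 = 3.18 V.
Assume saturation: I_D = (k_n/2)(V_GS − V_t)² with V_GS = V_G − I_D·R_S = 3.18 − 1.8·I_D.
Substituting gives 4.21·I_D² − 8.4·I_D + 3.25 = 0, with roots I_D = 0.526 or 1.47 mA.
The root I_D = 1.47 mA gives V_GS = 0.537 V ≤ V_t, so take I_D = 0.526 mA.
Then V_GS = 2.24 V and V_DS = V_DD − I_D(R_D+R_S) = 10 − 0.526×4.5 = 7.64 V.
Saturation requires V_DS ≥ V_GS − V_t = 0.636 V; 7.64 ≥ 0.636 ✓.

I_D ≈ 0.53 mA, V_DS ≈ 7.6 V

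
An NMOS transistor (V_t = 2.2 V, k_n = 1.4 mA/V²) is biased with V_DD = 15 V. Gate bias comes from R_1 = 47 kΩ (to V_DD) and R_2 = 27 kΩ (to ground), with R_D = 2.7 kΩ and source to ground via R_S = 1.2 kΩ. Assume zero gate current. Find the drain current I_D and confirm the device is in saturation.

V_G = V_DD·R_2/(R_1+R_2) = 15×27/74 = 5.47 V.
Assume saturation: I_D = (k_n/2)(V_GS − V_t)² with V_GS = V_G − I_D·R_S = 5.47 − 1.2·I_D.
Substituting gives 1.01·I_D² − 6.5·I_D + 7.5 = 0, with roots I_D = 1.51 or 4.94 mA.
The root I_D = 4.94 mA gives V_GS = -0.457 V ≤ V_t, so take I_D = 1.51 mA.
Then V_GS = 3.67 V and V_DS = V_DD − I_D(R_D+R_S) = 15 − 1.51×3.9 = 9.13 V.
Saturation requires V_DS ≥ V_GS − V_t = 1.47 V; 9.13 ≥ 1.47 ✓.

I_D ≈ 1.5 mA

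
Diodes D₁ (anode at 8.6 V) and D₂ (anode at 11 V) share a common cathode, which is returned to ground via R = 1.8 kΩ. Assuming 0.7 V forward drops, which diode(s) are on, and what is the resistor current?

Only D₂ conducts; I_R ≈ 5.7 mA

Assume both conduct. Then node N would need to be at both 8.6−0.7 = 7.9 V and 11−0.7 = 10.3 V, which is impossible.
Assume only D₂ conducts: V_N = 11 − 0.7 = 10.3 V, so I_R = 10.3/1.8 = 5.72 mA.
Check D₁: its anode-to-cathode voltage is 8.6 − 10.3 = -1.7 V < 0.7 V, so it is off. The assumption is consistent.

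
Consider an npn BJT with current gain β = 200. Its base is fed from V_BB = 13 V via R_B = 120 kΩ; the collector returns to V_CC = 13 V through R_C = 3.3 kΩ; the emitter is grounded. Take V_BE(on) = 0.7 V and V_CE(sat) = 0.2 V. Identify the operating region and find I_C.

Assume active: I_B = (13 − 0.7)/120 = 0.103 mA, giving I_C = β·I_B = 20.5 mA.
But then V_CE = 13 − 20.5×3.3 = -54.6 V < V_CE(sat) = 0.2 V — impossible in the active region.
So the transistor is saturated. With V_CE = 0.2 V, I_C = (V_CC − 0.2)/R_C = 12.8/3.3 = 3.88 mA.
Check: β·I_B = 20.5 mA > I_C = 3.88 mA, confirming saturation.

saturation; I_C ≈ 3.9 mA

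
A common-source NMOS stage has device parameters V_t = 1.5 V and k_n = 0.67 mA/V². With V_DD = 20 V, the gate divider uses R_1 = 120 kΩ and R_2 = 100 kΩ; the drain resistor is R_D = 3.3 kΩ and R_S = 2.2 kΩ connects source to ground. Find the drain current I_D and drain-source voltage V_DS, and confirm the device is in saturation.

I_D ≈ 2.3 mA, V_DS ≈ 7.5 V

V_G = V_DD·R_2/(R_1+R_2) = 20×100/220 = 9.09 V.
Assume saturation: I_D = (k_n/2)(V_GS − V_t)² with V_GS = V_G − I_D·R_S = 9.09 − 2.2·I_D.
Substituting gives 1.62·I_D² − 12.2·I_D + 19.3 = 0, with roots I_D = 2.27 or 5.25 mA.
The root I_D = 5.25 mA gives V_GS = -2.46 V ≤ V_t, so take I_D = 2.27 mA.
Then V_GS = 4.1 V and V_DS = V_DD − I_D(R_D+R_S) = 20 − 2.27×5.5 = 7.53 V.
Saturation requires V_DS ≥ V_GS − V_t = 2.6 V; 7.53 ≥ 2.6 ✓.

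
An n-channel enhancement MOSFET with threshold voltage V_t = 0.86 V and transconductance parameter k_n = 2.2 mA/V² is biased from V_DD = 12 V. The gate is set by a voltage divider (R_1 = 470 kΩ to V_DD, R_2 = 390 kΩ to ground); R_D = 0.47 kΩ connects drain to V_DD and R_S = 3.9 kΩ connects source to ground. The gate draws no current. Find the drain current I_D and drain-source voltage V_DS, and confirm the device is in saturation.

V_G = V_DD·R_2/(R_1+R_2) = 12×390/860 = 5.44 V.
Assume saturation: I_D = (k_n/2)(V_GS − V_t)² with V_GS = V_G − I_D·R_S = 5.44 − 3.9·I_D.
Substituting gives 16.7·I_D² − 40.3·I_D + 23.1 = 0, with roots I_D = 0.938 or 1.47 mA.
The root I_D = 1.47 mA gives V_GS = -0.297 V ≤ V_t, so take I_D = 0.938 mA.
Then V_GS = 1.78 V and V_DS = V_DD − I_D(R_D+R_S) = 12 − 0.938×4.37 = 7.9 V.
Saturation requires V_DS ≥ V_GS − V_t = 0.923 V; 7.9 ≥ 0.923 ✓.

I_D ≈ 0.94 mA, V_DS ≈ 7.9 V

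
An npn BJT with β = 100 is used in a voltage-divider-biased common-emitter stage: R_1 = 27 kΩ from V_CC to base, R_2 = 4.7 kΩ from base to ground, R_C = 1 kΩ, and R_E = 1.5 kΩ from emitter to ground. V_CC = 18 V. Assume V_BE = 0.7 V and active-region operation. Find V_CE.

V_CE ≈ 15 V

Thevenize the base divider: V_Th = V_CC·R_2/(R_1+R_2) = 18×4.7/31.7 = 2.67 V, R_Th = R_1‖R_2 = 4 kΩ.
Base-emitter loop: V_Th = I_B·R_Th + V_BE + (β+1)I_B·R_E, so I_B = (2.67 − 0.7) / (4 + 101×1.5) = 0.0127 mA.
I_C = β·I_B = 100×0.0127 = 1.27 mA, and I_E = (β+1)I_B = 1.28 mA.
V_CE = V_CC − I_C·R_C − I_E·R_E = 18 − 1.27×1 − 1.28×1.5 = 14.8 V.
V_CE = 14.8 V > 0.2 V confirms active-region operation.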